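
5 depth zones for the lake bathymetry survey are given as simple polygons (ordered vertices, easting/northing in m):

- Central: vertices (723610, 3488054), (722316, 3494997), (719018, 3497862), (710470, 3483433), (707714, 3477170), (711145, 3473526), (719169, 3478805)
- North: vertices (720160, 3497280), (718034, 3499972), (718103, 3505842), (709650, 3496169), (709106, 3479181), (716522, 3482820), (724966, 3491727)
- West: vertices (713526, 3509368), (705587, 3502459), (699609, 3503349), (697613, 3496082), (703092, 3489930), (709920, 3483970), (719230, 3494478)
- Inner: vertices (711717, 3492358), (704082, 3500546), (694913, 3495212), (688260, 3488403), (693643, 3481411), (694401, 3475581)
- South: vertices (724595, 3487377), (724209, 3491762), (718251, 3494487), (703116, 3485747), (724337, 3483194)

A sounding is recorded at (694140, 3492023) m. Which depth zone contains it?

Cast a ray rightward from (694140, 3492023). For each polygon, the edges (by vertex number in listed order) whose endpoints lie on opposite sides of northing = 3492023, where each meets that height, and whether that is right or left of the point:
Central: 1–2 at easting≈722870.3 (right), 3–4 at easting≈715558.9 (right) → 2 crossings.
North: 4–5 at easting≈709517.2 (right), 7–1 at easting≈724709.8 (right) → 2 crossings.
West: 4–5 at easting≈701228.0 (right), 6–7 at easting≈717054.9 (right) → 2 crossings.
Inner: 3–4 at easting≈691797.1 (left), 6–1 at easting≈711371.2 (right) → 1 crossing.
South: 2–3 at easting≈723638.3 (right), 3–4 at easting≈713984.1 (right) → 2 crossings.
Only Inner has an odd count, so the point is inside Inner.

Inner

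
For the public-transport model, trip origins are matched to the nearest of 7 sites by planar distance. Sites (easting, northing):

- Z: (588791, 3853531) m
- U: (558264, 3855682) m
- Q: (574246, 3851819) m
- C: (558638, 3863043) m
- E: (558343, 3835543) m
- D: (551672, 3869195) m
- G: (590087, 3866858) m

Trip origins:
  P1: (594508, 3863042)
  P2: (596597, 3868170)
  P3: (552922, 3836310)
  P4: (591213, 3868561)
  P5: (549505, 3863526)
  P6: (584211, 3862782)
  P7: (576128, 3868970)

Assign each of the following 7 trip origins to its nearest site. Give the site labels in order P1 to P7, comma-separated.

P1 → G (d²=34107097.00)
P2 → G (d²=44101444.00)
P3 → E (d²=29975530.00)
P4 → G (d²=4168085.00)
P5 → D (d²=36833450.00)
P6 → G (d²=51141152.00)
P7 → G (d²=199314225.00)

G, G, E, G, D, G, G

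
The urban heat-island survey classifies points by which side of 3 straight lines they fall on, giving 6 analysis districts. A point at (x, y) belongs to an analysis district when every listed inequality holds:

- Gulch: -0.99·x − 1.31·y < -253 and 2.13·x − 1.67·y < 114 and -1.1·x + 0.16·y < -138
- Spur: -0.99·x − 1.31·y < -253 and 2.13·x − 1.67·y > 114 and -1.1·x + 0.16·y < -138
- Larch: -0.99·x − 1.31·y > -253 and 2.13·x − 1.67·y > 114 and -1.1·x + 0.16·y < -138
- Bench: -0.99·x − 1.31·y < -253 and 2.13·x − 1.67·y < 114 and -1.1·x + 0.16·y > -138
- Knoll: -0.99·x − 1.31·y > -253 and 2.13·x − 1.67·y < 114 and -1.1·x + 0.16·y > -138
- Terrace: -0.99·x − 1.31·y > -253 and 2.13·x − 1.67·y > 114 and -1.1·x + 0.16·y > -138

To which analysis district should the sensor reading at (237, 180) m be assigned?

-0.99·237 − 1.31·180 = -470.430, which is < -253
2.13·237 − 1.67·180 = 204.210, which is > 114
-1.1·237 + 0.16·180 = -231.900, which is < -138
This sign pattern matches Spur.

Spur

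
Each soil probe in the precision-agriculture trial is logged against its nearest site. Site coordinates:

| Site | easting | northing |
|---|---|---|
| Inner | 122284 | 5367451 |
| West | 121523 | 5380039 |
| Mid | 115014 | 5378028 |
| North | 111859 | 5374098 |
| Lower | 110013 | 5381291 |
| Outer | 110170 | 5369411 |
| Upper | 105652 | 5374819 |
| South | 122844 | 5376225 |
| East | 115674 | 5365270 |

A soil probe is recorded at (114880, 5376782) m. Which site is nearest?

Squared distances to each site:
Inner: 141886777.000; West: 54737498.000; Mid: 1570472.000; North: 16330297.000; Lower: 44018770.000; Outer: 76515741.000; Upper: 89009353.000; South: 63735545.000; East: 133156580.000.
Minimum at Mid.

Mid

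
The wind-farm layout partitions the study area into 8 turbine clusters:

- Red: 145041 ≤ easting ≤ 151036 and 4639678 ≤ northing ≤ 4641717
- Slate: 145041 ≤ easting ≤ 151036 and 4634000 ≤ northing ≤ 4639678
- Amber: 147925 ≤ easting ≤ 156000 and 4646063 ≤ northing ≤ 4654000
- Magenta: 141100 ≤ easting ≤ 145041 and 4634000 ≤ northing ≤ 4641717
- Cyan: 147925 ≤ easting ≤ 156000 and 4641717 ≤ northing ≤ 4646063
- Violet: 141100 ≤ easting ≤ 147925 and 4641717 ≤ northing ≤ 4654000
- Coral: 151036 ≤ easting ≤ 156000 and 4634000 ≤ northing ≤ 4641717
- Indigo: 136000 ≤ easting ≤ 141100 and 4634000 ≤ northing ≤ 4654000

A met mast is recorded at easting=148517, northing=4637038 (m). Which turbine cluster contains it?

Slate

The point has easting = 148517 and northing = 4637038.
Only Slate satisfies 145041 ≤ easting ≤ 151036 and 4634000 ≤ northing ≤ 4639678.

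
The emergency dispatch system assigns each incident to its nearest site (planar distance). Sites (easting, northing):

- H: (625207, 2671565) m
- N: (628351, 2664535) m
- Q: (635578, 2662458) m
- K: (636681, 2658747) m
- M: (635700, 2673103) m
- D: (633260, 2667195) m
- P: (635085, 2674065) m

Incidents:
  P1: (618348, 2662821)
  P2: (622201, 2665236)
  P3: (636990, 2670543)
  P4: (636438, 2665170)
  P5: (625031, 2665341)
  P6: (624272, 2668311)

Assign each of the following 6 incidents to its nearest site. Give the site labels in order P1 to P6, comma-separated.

N, N, M, Q, N, H

P1 → N (d²=102997805.00)
P2 → N (d²=38313901.00)
P3 → M (d²=8217700.00)
P4 → Q (d²=8094544.00)
P5 → N (d²=11672036.00)
P6 → H (d²=11462741.00)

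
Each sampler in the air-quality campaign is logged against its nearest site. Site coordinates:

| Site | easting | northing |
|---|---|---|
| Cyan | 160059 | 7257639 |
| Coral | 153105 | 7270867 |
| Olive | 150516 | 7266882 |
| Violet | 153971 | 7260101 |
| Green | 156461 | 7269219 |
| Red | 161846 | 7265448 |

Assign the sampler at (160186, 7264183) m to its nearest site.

Squared distances to each site:
Cyan: 42840065.000; Coral: 94816417.000; Olive: 100793501.000; Violet: 55288949.000; Green: 39236921.000; Red: 4355825.000.
Minimum at Red.

Red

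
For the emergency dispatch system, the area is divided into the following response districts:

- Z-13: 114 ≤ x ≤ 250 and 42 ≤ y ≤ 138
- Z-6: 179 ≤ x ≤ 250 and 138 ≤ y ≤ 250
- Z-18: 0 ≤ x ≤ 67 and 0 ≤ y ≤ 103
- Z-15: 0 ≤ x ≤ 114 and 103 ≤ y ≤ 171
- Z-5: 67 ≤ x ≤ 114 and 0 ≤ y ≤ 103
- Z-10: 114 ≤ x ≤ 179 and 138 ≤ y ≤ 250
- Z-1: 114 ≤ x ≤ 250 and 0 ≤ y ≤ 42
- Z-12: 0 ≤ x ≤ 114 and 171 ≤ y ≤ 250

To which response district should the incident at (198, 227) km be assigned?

The point has x = 198 and y = 227.
Only Z-6 satisfies 179 ≤ x ≤ 250 and 138 ≤ y ≤ 250.

Z-6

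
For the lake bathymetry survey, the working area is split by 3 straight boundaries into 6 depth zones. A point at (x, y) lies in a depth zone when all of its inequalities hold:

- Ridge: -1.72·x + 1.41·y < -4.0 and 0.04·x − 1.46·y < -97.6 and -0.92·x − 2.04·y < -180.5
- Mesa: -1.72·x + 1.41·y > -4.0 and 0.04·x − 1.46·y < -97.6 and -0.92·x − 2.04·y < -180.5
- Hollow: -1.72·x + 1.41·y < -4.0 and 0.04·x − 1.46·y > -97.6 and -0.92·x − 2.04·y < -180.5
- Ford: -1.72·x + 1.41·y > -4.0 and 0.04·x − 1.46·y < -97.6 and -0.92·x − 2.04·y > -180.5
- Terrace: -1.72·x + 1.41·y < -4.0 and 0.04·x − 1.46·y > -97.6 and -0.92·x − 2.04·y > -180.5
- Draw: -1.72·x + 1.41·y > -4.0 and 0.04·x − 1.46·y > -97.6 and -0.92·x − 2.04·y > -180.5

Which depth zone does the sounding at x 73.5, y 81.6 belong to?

-1.72·73.5 + 1.41·81.6 = -11.364, which is < -4.0
0.04·73.5 − 1.46·81.6 = -116.196, which is < -97.6
-0.92·73.5 − 2.04·81.6 = -234.084, which is < -180.5
This sign pattern matches Ridge.

Ridge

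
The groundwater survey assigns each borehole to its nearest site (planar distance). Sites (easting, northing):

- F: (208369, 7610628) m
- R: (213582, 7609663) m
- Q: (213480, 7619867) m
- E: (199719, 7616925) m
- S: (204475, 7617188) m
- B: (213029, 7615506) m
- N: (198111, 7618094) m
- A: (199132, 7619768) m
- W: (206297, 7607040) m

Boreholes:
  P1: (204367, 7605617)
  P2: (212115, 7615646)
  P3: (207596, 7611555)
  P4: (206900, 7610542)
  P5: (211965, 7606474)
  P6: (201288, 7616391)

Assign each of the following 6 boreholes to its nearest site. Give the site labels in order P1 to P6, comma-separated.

P1 → W (d²=5749829.00)
P2 → B (d²=854996.00)
P3 → F (d²=1456858.00)
P4 → F (d²=2165357.00)
P5 → R (d²=12784410.00)
P6 → E (d²=2746917.00)

W, B, F, F, R, E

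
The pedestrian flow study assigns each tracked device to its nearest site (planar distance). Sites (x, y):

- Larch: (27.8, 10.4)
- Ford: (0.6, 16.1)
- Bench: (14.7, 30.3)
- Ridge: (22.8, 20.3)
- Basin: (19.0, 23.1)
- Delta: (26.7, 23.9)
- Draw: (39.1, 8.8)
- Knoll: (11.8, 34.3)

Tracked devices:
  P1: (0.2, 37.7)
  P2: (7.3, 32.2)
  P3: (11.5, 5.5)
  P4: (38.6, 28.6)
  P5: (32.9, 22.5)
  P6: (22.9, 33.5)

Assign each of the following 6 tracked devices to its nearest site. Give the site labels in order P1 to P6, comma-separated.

P1 → Knoll (d²=146.12)
P2 → Knoll (d²=24.66)
P3 → Ford (d²=231.17)
P4 → Delta (d²=163.70)
P5 → Delta (d²=40.40)
P6 → Bench (d²=77.48)

Knoll, Knoll, Ford, Delta, Delta, Bench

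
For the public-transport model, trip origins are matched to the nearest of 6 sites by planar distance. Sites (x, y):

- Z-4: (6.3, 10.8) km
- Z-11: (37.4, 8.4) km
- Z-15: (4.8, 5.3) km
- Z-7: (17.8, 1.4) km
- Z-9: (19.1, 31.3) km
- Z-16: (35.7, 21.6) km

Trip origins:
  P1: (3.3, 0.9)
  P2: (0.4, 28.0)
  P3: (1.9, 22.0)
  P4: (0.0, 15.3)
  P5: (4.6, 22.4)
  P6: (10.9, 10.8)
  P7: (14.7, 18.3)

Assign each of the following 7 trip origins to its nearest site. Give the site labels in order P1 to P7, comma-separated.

Z-15, Z-4, Z-4, Z-4, Z-4, Z-4, Z-4

P1 → Z-15 (d²=21.61)
P2 → Z-4 (d²=330.65)
P3 → Z-4 (d²=144.80)
P4 → Z-4 (d²=59.94)
P5 → Z-4 (d²=137.45)
P6 → Z-4 (d²=21.16)
P7 → Z-4 (d²=126.81)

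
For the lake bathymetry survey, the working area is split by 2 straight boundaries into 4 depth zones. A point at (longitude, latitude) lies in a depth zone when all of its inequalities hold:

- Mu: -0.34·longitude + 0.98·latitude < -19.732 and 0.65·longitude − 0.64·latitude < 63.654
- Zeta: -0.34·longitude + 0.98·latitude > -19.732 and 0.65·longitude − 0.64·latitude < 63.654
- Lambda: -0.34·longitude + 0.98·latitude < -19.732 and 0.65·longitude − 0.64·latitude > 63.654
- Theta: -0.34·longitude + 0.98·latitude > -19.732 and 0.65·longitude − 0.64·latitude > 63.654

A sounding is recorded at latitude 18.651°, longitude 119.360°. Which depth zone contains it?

Lambda

-0.34·119.360 + 0.98·18.651 = -22.304, which is < -19.732
0.65·119.360 − 0.64·18.651 = 65.647, which is > 63.654
This sign pattern matches Lambda.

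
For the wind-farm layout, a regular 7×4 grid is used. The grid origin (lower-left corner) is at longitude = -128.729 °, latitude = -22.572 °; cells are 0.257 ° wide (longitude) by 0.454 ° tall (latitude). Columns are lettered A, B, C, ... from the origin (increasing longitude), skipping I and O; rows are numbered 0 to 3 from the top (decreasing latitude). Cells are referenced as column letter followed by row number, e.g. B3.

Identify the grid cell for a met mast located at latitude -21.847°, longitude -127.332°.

F2

Column index: ⌊(-127.332 − -128.729) / 0.257⌋ = ⌊5.436⌋ = 5 → column F
Row offset from origin: ⌊(-21.847 − -22.572) / 0.454⌋ = ⌊1.597⌋ = 1 → row 2 (counted from top)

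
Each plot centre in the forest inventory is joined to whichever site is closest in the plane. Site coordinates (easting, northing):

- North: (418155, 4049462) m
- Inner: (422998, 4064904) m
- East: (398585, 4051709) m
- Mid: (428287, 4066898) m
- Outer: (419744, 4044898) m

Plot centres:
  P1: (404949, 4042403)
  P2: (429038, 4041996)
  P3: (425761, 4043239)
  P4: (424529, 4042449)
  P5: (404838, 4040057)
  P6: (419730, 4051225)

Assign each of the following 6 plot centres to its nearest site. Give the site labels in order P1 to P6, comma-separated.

P1 → East (d²=127102132.00)
P2 → Outer (d²=94800040.00)
P3 → Outer (d²=38956570.00)
P4 → Outer (d²=28893826.00)
P5 → East (d²=174869113.00)
P6 → North (d²=5588794.00)

East, Outer, Outer, Outer, East, North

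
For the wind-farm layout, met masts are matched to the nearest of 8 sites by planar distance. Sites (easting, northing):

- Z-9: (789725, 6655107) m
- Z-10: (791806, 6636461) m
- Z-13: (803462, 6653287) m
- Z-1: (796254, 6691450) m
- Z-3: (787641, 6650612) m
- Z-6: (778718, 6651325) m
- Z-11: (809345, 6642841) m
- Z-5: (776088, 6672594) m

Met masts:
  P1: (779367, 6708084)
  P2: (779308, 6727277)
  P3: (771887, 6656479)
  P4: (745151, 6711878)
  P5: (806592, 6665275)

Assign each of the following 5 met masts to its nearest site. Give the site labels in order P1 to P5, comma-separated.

P1 → Z-1 (d²=561860725.00)
P2 → Z-1 (d²=1570740845.00)
P3 → Z-6 (d²=73226277.00)
P4 → Z-5 (d²=2500330625.00)
P5 → Z-13 (d²=153509044.00)

Z-1, Z-1, Z-6, Z-5, Z-13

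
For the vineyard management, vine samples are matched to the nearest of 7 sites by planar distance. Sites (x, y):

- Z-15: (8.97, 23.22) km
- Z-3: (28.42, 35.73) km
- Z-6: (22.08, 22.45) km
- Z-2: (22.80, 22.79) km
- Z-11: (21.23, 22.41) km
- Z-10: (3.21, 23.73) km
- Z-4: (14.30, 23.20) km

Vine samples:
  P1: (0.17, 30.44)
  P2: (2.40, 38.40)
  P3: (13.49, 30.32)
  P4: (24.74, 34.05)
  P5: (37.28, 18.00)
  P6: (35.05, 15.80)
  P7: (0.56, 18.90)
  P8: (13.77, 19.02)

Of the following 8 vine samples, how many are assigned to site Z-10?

3

P1 → Z-10
P2 → Z-10
P3 → Z-4
P4 → Z-3
P5 → Z-2
P6 → Z-2
P7 → Z-10
P8 → Z-4
3 of the 8 go to Z-10.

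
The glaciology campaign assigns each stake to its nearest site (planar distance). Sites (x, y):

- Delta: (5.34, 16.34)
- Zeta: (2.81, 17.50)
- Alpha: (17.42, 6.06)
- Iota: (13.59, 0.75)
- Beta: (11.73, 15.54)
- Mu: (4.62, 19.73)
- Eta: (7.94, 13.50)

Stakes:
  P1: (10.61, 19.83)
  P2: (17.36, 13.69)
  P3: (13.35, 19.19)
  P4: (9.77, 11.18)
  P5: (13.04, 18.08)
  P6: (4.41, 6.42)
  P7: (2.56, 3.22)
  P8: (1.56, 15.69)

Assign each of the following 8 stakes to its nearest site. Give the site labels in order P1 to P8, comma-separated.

P1 → Beta (d²=19.66)
P2 → Beta (d²=35.12)
P3 → Beta (d²=15.95)
P4 → Eta (d²=8.73)
P5 → Beta (d²=8.17)
P6 → Eta (d²=62.59)
P7 → Iota (d²=127.76)
P8 → Zeta (d²=4.84)

Beta, Beta, Beta, Eta, Beta, Eta, Iota, Zeta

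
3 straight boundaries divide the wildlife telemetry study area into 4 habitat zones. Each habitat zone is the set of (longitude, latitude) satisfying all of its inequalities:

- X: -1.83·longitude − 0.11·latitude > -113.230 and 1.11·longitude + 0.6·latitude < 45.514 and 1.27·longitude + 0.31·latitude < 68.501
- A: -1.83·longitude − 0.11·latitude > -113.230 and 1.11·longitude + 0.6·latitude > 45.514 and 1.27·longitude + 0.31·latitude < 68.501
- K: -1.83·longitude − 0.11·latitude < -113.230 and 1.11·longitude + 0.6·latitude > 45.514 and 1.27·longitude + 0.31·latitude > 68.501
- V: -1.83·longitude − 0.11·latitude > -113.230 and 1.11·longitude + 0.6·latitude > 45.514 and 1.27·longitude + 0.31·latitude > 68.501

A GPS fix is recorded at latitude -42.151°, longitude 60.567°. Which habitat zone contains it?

-1.83·60.567 − 0.11·-42.151 = -106.201, which is > -113.230
1.11·60.567 + 0.6·-42.151 = 41.939, which is < 45.514
1.27·60.567 + 0.31·-42.151 = 63.853, which is < 68.501
This sign pattern matches X.

X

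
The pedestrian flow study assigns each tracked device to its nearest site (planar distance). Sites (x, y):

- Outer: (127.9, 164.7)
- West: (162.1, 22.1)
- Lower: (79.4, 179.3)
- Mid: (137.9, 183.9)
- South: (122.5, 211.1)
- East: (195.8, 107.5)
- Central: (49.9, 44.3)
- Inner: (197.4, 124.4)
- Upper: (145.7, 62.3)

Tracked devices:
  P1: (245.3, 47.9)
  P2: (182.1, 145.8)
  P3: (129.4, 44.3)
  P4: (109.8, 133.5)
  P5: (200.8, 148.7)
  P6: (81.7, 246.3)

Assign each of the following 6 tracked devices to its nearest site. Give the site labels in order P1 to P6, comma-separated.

East, Inner, Upper, Outer, Inner, South

P1 → East (d²=6002.41)
P2 → Inner (d²=692.05)
P3 → Upper (d²=589.69)
P4 → Outer (d²=1301.05)
P5 → Inner (d²=602.05)
P6 → South (d²=2903.68)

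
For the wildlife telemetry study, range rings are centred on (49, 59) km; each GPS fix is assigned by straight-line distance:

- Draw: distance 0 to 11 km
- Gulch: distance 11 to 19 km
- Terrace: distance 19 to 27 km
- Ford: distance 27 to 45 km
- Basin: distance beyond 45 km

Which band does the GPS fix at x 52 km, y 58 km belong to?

Distance = √((52−49)² + (58−59)²) = √(9.000 + 1.000) = 3.162 km.
0 ≤ 3.162 < 11 → Draw.

Draw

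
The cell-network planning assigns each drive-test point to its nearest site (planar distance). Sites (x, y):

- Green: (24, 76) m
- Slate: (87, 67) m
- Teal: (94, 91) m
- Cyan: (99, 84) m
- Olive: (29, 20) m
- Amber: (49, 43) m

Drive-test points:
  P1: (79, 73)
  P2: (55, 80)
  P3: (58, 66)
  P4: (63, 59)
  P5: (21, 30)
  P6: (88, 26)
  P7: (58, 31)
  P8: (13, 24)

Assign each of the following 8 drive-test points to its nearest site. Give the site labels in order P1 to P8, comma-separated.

P1 → Slate (d²=100.00)
P2 → Green (d²=977.00)
P3 → Amber (d²=610.00)
P4 → Amber (d²=452.00)
P5 → Olive (d²=164.00)
P6 → Slate (d²=1682.00)
P7 → Amber (d²=225.00)
P8 → Olive (d²=272.00)

Slate, Green, Amber, Amber, Olive, Slate, Amber, Olive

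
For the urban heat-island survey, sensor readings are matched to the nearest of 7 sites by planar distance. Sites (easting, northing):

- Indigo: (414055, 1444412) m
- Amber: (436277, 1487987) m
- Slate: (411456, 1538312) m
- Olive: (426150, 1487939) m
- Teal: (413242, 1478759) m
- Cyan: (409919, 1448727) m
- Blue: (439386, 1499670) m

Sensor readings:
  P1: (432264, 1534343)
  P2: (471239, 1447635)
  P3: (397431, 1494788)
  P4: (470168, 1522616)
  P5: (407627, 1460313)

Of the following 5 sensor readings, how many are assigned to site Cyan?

P1 → Slate
P2 → Amber
P3 → Teal
P4 → Blue
P5 → Cyan
1 of the 5 goes to Cyan.

1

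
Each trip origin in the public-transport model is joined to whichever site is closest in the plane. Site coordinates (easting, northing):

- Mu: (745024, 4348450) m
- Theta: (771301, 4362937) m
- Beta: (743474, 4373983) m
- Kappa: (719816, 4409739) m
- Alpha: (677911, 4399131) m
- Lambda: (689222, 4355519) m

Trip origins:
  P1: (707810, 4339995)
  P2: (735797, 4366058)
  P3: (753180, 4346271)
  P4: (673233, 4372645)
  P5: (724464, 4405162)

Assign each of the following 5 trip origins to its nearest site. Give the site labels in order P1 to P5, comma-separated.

P1 → Lambda (d²=586508320.00)
P2 → Beta (d²=121741954.00)
P3 → Mu (d²=71268377.00)
P4 → Lambda (d²=548947997.00)
P5 → Kappa (d²=42552833.00)

Lambda, Beta, Mu, Lambda, Kappa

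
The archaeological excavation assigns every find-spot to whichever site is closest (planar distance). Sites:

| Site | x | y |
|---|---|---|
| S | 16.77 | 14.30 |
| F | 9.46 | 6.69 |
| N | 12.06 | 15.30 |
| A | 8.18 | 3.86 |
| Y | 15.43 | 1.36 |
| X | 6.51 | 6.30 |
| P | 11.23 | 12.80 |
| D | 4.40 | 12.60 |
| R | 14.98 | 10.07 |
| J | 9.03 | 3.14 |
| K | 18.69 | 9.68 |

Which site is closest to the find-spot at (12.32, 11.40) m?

P

Squared distances to each site:
S: 28.212; F: 30.364; N: 15.278; A: 73.991; Y: 110.474; X: 59.766; P: 3.148; D: 64.166; R: 8.845; J: 79.052; K: 43.535.
Minimum at P.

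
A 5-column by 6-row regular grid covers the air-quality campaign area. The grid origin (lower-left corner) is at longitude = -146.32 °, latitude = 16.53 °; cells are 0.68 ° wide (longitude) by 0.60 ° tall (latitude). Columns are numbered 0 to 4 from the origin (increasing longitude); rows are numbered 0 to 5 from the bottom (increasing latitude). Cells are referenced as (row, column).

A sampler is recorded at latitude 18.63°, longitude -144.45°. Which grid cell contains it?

Column index: ⌊(-144.45 − -146.32) / 0.68⌋ = ⌊2.750⌋ = 2
Row offset from origin: ⌊(18.63 − 16.53) / 0.60⌋ = ⌊3.500⌋ = 3 → row 3

(3, 2)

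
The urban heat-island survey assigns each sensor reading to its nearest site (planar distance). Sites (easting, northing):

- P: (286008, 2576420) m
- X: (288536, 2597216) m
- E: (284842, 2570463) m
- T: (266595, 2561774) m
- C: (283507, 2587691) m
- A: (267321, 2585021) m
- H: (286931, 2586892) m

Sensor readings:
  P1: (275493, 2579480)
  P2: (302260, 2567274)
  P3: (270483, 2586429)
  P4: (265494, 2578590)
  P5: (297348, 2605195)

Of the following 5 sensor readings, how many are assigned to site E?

1

P1 → A
P2 → E
P3 → A
P4 → A
P5 → X
1 of the 5 goes to E.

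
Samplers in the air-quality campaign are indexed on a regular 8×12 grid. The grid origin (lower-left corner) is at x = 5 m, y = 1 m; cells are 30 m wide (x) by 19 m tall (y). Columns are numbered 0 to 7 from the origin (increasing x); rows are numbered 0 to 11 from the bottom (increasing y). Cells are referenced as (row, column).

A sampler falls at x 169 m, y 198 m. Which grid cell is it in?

(10, 5)

Column index: ⌊(169 − 5) / 30⌋ = ⌊5.467⌋ = 5
Row offset from origin: ⌊(198 − 1) / 19⌋ = ⌊10.368⌋ = 10 → row 10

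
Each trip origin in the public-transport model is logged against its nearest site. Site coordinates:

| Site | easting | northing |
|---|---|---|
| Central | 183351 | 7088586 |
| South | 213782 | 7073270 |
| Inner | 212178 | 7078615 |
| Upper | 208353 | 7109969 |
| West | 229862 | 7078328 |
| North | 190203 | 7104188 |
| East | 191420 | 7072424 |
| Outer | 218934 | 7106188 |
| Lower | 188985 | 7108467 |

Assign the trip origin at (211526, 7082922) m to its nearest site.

Squared distances to each site:
Central: 825911521.000; South: 98250640.000; Inner: 18975353.000; Upper: 741608138.000; West: 357313732.000; North: 906913085.000; East: 514459240.000; Outer: 596185220.000; Lower: 1160643706.000.
Minimum at Inner.

Inner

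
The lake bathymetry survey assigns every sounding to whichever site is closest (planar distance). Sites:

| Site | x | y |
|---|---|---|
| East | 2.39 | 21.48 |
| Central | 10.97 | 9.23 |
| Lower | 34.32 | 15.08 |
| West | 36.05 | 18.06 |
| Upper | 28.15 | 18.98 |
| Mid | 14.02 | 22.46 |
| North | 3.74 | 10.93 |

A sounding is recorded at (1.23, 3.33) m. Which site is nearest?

North

Squared distances to each site:
East: 330.768; Central: 129.678; Lower: 1233.011; West: 1429.405; Upper: 969.609; Mid: 529.541; North: 64.060.
Minimum at North.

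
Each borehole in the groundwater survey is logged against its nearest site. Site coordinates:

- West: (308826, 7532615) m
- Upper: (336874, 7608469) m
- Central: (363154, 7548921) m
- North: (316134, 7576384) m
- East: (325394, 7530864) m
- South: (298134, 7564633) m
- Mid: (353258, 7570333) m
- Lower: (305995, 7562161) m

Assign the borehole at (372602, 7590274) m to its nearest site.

Squared distances to each site:
West: 7391938457.000; Upper: 1607548009.000; Central: 1799335313.000; North: 3381567124.000; East: 5758143364.000; South: 6202943905.000; Mid: 771833817.000; Lower: 5226833218.000.
Minimum at Mid.

Mid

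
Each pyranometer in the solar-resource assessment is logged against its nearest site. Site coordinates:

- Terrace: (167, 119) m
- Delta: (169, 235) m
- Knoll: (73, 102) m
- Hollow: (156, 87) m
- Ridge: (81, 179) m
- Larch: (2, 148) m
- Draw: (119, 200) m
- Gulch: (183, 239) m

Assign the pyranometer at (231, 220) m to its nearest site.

Gulch

Squared distances to each site:
Terrace: 14297.000; Delta: 4069.000; Knoll: 38888.000; Hollow: 23314.000; Ridge: 24181.000; Larch: 57625.000; Draw: 12944.000; Gulch: 2665.000.
Minimum at Gulch.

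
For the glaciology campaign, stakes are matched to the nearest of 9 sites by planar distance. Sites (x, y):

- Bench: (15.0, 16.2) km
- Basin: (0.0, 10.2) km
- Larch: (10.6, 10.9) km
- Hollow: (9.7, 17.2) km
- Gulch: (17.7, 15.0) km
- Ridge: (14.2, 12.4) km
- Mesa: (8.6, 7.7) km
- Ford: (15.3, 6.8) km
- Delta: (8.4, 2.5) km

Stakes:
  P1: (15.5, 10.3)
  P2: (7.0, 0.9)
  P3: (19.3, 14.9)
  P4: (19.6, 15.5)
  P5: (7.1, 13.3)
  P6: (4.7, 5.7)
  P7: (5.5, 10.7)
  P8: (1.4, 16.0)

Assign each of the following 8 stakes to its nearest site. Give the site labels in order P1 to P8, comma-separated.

P1 → Ridge (d²=6.10)
P2 → Delta (d²=4.52)
P3 → Gulch (d²=2.57)
P4 → Gulch (d²=3.86)
P5 → Larch (d²=18.01)
P6 → Mesa (d²=19.21)
P7 → Mesa (d²=18.61)
P8 → Basin (d²=35.60)

Ridge, Delta, Gulch, Gulch, Larch, Mesa, Mesa, Basin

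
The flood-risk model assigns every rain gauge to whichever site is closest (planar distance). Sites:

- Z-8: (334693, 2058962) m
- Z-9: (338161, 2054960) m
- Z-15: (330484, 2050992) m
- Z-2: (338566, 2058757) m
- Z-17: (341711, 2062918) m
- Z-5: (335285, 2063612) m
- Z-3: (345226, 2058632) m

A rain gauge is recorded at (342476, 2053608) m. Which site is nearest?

Squared distances to each site:
Z-8: 89240405.000; Z-9: 20447129.000; Z-15: 150651520.000; Z-2: 41800301.000; Z-17: 87261325.000; Z-5: 151790497.000; Z-3: 32803076.000.
Minimum at Z-9.

Z-9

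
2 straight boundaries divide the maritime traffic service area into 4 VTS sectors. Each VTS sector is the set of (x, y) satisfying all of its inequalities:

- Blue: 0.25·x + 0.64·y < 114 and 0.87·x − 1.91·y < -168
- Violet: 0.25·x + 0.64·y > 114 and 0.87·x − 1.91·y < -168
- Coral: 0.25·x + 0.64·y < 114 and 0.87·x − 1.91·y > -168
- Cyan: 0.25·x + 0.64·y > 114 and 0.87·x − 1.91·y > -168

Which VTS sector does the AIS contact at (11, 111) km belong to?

Blue

0.25·11 + 0.64·111 = 73.790, which is < 114
0.87·11 − 1.91·111 = -202.440, which is < -168
This sign pattern matches Blue.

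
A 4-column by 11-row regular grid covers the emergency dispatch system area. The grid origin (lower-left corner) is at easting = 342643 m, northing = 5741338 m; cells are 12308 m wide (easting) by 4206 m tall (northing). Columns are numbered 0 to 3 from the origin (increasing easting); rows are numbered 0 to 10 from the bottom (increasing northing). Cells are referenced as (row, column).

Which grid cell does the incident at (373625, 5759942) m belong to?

(4, 2)

Column index: ⌊(373625 − 342643) / 12308⌋ = ⌊2.517⌋ = 2
Row offset from origin: ⌊(5759942 − 5741338) / 4206⌋ = ⌊4.423⌋ = 4 → row 4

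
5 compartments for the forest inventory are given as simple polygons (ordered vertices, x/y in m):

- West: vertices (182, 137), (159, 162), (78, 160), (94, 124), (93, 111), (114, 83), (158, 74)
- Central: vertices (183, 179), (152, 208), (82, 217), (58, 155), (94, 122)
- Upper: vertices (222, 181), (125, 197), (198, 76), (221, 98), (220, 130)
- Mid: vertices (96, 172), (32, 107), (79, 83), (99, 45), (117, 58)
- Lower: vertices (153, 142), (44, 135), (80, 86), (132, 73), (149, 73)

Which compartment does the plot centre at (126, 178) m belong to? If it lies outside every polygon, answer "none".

Cast a ray rightward from (126, 178). For each polygon, the edges (by vertex number in listed order) whose endpoints lie on opposite sides of y = 178, where each meets that height, and whether that is right or left of the point:
West: no edge straddles that height → 0 crossings.
Central: 3–4 at x≈66.9 (left), 5–1 at x≈181.4 (right) → 1 crossing.
Upper: 2–3 at x≈136.5 (right), 5–1 at x≈221.9 (right) → 2 crossings.
Mid: no edge straddles that height → 0 crossings.
Lower: no edge straddles that height → 0 crossings.
Only Central has an odd count, so the point is inside Central.

Central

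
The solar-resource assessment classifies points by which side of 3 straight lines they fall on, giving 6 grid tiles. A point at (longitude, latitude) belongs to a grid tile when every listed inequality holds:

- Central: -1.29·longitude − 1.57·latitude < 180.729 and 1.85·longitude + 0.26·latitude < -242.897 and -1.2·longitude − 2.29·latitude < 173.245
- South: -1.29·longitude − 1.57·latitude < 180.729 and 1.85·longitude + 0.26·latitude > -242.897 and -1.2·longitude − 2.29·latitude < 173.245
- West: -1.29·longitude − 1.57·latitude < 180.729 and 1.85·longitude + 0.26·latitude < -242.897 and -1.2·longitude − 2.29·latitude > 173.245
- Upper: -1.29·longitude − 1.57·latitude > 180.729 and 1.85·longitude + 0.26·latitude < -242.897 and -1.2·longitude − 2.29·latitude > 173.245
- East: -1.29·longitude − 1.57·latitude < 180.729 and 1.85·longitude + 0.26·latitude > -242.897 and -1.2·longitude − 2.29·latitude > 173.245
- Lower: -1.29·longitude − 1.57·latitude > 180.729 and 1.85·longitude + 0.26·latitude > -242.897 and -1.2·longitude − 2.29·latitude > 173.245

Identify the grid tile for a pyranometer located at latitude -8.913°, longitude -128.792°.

East

-1.29·-128.792 − 1.57·-8.913 = 180.135, which is < 180.729
1.85·-128.792 + 0.26·-8.913 = -240.583, which is > -242.897
-1.2·-128.792 − 2.29·-8.913 = 174.961, which is > 173.245
This sign pattern matches East.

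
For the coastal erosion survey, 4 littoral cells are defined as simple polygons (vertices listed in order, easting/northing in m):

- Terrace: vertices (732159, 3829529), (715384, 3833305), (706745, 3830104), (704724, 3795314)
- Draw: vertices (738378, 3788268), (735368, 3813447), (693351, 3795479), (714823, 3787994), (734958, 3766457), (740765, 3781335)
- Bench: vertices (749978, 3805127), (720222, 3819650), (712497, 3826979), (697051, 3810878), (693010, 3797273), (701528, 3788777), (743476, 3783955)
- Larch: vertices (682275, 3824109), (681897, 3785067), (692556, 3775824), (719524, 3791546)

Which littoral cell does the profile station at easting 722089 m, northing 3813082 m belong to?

Cast a ray rightward from (722089, 3813082). For each polygon, the edges (by vertex number in listed order) whose endpoints lie on opposite sides of northing = 3813082, where each meets that height, and whether that is right or left of the point:
Terrace: 3–4 at easting≈705756.2 (left), 4–1 at easting≈718971.1 (left) → 0 crossings.
Draw: 1–2 at easting≈735411.6 (right), 2–3 at easting≈734514.5 (right) → 2 crossings.
Bench: 1–2 at easting≈733679.1 (right), 3–4 at easting≈699165.3 (left) → 1 crossing.
Larch: 1–2 at easting≈682168.2 (left), 4–1 at easting≈694888.8 (left) → 0 crossings.
Only Bench has an odd count, so the point is inside Bench.

Bench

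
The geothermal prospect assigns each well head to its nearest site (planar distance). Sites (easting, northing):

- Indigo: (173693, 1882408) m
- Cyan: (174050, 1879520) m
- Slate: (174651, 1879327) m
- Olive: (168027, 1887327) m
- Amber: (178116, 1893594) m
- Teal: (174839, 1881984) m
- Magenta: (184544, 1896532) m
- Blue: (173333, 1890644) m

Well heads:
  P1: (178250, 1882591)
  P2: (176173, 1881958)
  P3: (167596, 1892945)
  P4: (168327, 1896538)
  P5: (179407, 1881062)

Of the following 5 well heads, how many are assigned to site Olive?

P1 → Teal
P2 → Teal
P3 → Olive
P4 → Blue
P5 → Teal
1 of the 5 goes to Olive.

1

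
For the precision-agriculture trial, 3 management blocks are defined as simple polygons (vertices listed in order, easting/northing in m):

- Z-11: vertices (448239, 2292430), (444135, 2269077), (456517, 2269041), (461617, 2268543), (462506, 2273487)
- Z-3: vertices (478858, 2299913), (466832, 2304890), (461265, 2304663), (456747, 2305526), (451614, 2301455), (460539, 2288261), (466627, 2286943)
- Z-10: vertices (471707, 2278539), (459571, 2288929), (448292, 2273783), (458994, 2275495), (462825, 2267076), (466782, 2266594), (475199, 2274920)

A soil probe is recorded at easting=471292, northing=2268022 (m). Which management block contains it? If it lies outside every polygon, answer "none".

Cast a ray rightward from (471292, 2268022). For each polygon, the edges (by vertex number in listed order) whose endpoints lie on opposite sides of northing = 2268022, where each meets that height, and whether that is right or left of the point:
Z-11: no edge straddles that height → 0 crossings.
Z-3: no edge straddles that height → 0 crossings.
Z-10: 4–5 at easting≈462394.5 (left), 6–7 at easting≈468225.6 (left) → 0 crossings.
All counts are even, so the point lies outside every listed polygon.

none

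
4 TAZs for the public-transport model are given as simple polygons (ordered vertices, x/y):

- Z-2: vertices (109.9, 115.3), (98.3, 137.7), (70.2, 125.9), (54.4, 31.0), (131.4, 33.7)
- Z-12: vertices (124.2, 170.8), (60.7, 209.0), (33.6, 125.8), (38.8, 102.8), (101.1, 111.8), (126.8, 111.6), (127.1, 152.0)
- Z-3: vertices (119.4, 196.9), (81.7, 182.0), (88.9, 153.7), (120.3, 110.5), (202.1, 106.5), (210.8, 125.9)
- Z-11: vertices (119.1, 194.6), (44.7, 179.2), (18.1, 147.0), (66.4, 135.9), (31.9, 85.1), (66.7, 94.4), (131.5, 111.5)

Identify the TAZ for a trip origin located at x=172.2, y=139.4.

Cast a ray rightward from (172.2, 139.4). For each polygon, the edges (by vertex number in listed order) whose endpoints lie on opposite sides of y = 139.4, where each meets that height, and whether that is right or left of the point:
Z-2: no edge straddles that height → 0 crossings.
Z-12: 2–3 at x≈38.03 (left), 6–7 at x≈127.01 (left) → 0 crossings.
Z-3: 3–4 at x≈99.29 (left), 6–1 at x≈193.42 (right) → 1 crossing.
Z-11: 3–4 at x≈51.17 (left), 7–1 at x≈127.34 (left) → 0 crossings.
Only Z-3 has an odd count, so the point is inside Z-3.

Z-3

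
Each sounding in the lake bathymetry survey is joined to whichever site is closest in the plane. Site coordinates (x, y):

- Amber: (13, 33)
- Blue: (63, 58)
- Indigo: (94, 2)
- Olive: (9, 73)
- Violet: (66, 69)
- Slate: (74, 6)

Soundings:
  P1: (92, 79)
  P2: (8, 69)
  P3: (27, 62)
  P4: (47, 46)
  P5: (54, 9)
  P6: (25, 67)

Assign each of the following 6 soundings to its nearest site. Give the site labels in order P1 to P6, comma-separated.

Violet, Olive, Olive, Blue, Slate, Olive

P1 → Violet (d²=776.00)
P2 → Olive (d²=17.00)
P3 → Olive (d²=445.00)
P4 → Blue (d²=400.00)
P5 → Slate (d²=409.00)
P6 → Olive (d²=292.00)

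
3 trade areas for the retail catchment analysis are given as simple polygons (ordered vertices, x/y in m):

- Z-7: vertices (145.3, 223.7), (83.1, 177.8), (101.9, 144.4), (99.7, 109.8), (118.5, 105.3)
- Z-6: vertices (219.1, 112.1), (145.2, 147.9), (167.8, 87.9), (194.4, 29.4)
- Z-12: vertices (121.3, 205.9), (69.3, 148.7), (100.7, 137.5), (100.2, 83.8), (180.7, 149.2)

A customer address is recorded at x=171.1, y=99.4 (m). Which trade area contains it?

Cast a ray rightward from (171.1, 99.4). For each polygon, the edges (by vertex number in listed order) whose endpoints lie on opposite sides of y = 99.4, where each meets that height, and whether that is right or left of the point:
Z-7: no edge straddles that height → 0 crossings.
Z-6: 2–3 at x≈163.47 (left), 4–1 at x≈215.31 (right) → 1 crossing.
Z-12: 3–4 at x≈100.35 (left), 4–5 at x≈119.40 (left) → 0 crossings.
Only Z-6 has an odd count, so the point is inside Z-6.

Z-6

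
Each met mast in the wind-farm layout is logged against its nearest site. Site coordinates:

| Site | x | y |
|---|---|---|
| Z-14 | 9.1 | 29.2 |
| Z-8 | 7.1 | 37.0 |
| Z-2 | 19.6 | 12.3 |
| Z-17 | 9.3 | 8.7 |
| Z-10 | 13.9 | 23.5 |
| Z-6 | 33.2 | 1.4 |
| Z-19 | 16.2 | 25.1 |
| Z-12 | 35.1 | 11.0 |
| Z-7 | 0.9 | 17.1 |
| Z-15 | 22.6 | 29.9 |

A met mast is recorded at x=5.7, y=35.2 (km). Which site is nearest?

Z-8

Squared distances to each site:
Z-14: 47.560; Z-8: 5.200; Z-2: 717.620; Z-17: 715.210; Z-10: 204.130; Z-6: 1898.690; Z-19: 212.260; Z-12: 1450.000; Z-7: 350.650; Z-15: 313.700.
Minimum at Z-8.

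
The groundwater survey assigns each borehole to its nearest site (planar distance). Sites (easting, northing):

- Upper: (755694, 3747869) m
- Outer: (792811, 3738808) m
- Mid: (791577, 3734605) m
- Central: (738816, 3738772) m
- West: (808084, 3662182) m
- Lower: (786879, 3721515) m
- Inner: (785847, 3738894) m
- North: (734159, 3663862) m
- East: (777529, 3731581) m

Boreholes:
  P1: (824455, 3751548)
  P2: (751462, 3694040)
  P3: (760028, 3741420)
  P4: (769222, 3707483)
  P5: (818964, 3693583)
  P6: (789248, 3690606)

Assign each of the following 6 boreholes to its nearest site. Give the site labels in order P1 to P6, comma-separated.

P1 → Outer (d²=1163650336.00)
P2 → North (d²=1210105493.00)
P3 → Upper (d²=60373157.00)
P4 → Lower (d²=508666673.00)
P5 → West (d²=1104397201.00)
P6 → Lower (d²=960978442.00)

Outer, North, Upper, Lower, West, Lower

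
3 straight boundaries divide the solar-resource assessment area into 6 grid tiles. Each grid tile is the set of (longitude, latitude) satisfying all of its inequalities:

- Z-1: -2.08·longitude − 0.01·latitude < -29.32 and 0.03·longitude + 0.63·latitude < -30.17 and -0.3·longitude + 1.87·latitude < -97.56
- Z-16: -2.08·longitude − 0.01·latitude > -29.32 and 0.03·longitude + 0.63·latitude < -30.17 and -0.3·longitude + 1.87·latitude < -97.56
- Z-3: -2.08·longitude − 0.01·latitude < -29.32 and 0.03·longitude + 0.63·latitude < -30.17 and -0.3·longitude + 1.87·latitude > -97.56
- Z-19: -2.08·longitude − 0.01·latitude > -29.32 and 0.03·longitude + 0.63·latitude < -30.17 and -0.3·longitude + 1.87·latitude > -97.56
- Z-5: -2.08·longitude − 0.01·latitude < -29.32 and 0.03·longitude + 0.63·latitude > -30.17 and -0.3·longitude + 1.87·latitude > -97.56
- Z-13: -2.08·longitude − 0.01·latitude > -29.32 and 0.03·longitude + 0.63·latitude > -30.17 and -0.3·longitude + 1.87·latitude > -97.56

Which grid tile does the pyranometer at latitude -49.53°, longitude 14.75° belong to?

-2.08·14.75 − 0.01·-49.53 = -30.185, which is < -29.32
0.03·14.75 + 0.63·-49.53 = -30.761, which is < -30.17
-0.3·14.75 + 1.87·-49.53 = -97.046, which is > -97.56
This sign pattern matches Z-3.

Z-3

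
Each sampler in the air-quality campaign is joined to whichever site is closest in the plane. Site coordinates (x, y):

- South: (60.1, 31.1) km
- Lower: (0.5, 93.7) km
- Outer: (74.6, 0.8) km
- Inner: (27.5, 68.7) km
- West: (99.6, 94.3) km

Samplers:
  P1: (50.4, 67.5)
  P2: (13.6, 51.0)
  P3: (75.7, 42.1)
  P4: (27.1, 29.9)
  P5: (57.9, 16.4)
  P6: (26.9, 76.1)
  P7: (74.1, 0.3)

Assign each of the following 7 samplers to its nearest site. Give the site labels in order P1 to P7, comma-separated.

Inner, Inner, South, South, South, Inner, Outer

P1 → Inner (d²=525.85)
P2 → Inner (d²=506.50)
P3 → South (d²=364.36)
P4 → South (d²=1090.44)
P5 → South (d²=220.93)
P6 → Inner (d²=55.12)
P7 → Outer (d²=0.50)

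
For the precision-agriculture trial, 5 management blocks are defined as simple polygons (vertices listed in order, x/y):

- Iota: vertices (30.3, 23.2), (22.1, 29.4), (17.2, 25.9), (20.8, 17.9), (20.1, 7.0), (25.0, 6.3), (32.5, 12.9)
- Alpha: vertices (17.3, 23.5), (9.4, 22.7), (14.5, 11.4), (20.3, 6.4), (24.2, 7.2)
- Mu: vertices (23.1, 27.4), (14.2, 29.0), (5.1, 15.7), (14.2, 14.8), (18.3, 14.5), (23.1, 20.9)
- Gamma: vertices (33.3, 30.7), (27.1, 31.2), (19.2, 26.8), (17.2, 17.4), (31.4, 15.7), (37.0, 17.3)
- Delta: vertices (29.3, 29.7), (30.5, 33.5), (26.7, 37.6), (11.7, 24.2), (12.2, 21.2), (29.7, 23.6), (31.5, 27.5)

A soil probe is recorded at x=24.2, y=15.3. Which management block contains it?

Cast a ray rightward from (24.2, 15.3). For each polygon, the edges (by vertex number in listed order) whose endpoints lie on opposite sides of y = 15.3, where each meets that height, and whether that is right or left of the point:
Iota: 4–5 at x≈20.63 (left), 7–1 at x≈31.99 (right) → 1 crossing.
Alpha: 2–3 at x≈12.74 (left), 5–1 at x≈20.77 (left) → 0 crossings.
Mu: 3–4 at x≈9.14 (left), 5–6 at x≈18.90 (left) → 0 crossings.
Gamma: no edge straddles that height → 0 crossings.
Delta: no edge straddles that height → 0 crossings.
Only Iota has an odd count, so the point is inside Iota.

Iota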